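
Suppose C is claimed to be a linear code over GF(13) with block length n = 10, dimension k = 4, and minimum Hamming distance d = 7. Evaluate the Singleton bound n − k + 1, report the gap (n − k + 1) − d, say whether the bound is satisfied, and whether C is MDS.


Singleton RHS = n − k + 1 = 7, slack = 0, bound satisfied, MDS.

Singleton bound: d ≤ n − k + 1.
Here n = 10, k = 4, so n − k + 1 = 7.
Given d = 7, check d ≤ 7: YES.
Slack = (n − k + 1) − d = 0.
The code is MDS (slack = 0).
Description: the claimed parameters are [10, 4, 7]_13; such a code would be MDS (meets Singleton bound).


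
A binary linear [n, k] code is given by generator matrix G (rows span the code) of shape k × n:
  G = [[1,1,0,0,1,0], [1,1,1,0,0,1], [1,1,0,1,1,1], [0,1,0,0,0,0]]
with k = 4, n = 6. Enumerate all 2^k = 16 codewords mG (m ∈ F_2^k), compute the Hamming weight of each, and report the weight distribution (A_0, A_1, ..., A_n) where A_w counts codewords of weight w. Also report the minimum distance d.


Weight distribution: A_0 = 1, A_1 = 1, A_2 = 2, A_3 = 6, A_4 = 5, A_5 = 1. Minimum distance d = 1.

Enumerate all 2^4 = 16 messages m ∈ F_2^4.
For each, compute codeword c = mG in F_2^6, then tally its weight.
  m = 0000 → c = 000000, weight = 0.
  m = 1000 → c = 110010, weight = 3.
  m = 0100 → c = 111001, weight = 4.
  m = 1100 → c = 001011, weight = 3.
  m = 0010 → c = 110111, weight = 5.
  m = 1010 → c = 000101, weight = 2.
  m = 0110 → c = 001110, weight = 3.
  m = 1110 → c = 111100, weight = 4.
  m = 0001 → c = 010000, weight = 1.
  m = 1001 → c = 100010, weight = 2.
  m = 0101 → c = 101001, weight = 3.
  m = 1101 → c = 011011, weight = 4.
  m = 0011 → c = 100111, weight = 4.
  m = 1011 → c = 010101, weight = 3.
  m = 0111 → c = 011110, weight = 4.
  m = 1111 → c = 101100, weight = 3.
Tally weights:
  weight 0: 1 codewords.
  weight 1: 1 codewords.
  weight 2: 2 codewords.
  weight 3: 6 codewords.
  weight 4: 5 codewords.
  weight 5: 1 codewords.
Minimum distance d = smallest w > 0 with A_w > 0 = 1.
Sanity: Σ A_w = 16 = 2^4 = 16 ✓.


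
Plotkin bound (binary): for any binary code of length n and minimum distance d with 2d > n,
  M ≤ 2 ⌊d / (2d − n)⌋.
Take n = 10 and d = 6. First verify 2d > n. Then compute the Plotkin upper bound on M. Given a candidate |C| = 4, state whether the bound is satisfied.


Plotkin bound M ≤ 6; given |C| = 4 ≤ bound (satisfied).

Check applicability: 2d = 12, n = 10.
2d − n = 2 > 0, so Plotkin applies.
Compute d/(2d−n) = 6/2 ≈ 3.0000.
⌊d/(2d−n)⌋ = 3.
Plotkin bound: M ≤ 2·3 = 6.
Given |C| = 4, check: satisfied.
This |C| is below the Plotkin bound.


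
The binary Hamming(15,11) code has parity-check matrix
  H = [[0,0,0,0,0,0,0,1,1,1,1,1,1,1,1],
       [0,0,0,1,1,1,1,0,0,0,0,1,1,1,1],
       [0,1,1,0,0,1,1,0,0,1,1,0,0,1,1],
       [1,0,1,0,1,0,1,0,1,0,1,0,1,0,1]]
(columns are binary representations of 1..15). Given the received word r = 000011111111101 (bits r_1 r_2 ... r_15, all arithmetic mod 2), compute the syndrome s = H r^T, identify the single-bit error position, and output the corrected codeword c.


s = (1, 0, 1, 0)^T, error position = 10, corrected codeword c = 000011111011101

Compute s = H r^T mod 2 one row at a time:
  s_1 = 1 + 1 + 1 + 1 + 1 + 1 + 0 + 1 = 7 ≡ 1 (mod 2).
  s_2 = 0 + 1 + 1 + 1 + 1 + 1 + 0 + 1 = 6 ≡ 0 (mod 2).
  s_3 = 0 + 0 + 1 + 1 + 1 + 1 + 0 + 1 = 5 ≡ 1 (mod 2).
  s_4 = 0 + 0 + 1 + 1 + 1 + 1 + 1 + 1 = 6 ≡ 0 (mod 2).
s = (1, 0, 1, 0)^T — this equals column 10 of H (binary 1010), so error is at position 10.
Correct: flip bit 10 of r = 000011111111101 to get c = 000011111011101.


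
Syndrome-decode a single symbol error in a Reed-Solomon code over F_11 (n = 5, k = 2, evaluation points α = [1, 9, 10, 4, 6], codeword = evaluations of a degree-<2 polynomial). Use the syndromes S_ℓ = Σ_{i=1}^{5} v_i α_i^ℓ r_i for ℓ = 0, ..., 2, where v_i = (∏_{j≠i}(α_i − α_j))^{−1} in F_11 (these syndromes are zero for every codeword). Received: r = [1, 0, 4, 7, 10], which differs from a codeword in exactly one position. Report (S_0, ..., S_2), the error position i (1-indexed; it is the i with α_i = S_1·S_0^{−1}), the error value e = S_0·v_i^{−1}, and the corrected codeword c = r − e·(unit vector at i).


S = (7, 6, 2), error at position 4, error magnitude e = 5, c = [1, 0, 4, 2, 10].

Step 1: column multipliers v_i = (∏_{j≠i}(α_i − α_j))^{−1} mod 11.
  i = 1 (α = 1): (1−9)(1−10)(1−4)(1−6) = (−8)·(−9)·(−3)·(−5) = 1080 ≡ 2, so v_1 = 2^{−1} = 6 (mod 11).
  i = 2 (α = 9): (9−1)(9−10)(9−4)(9−6) = 8·(−1)·5·3 = −120 ≡ 1, so v_2 = 1^{−1} = 1 (mod 11).
  i = 3 (α = 10): (10−1)(10−9)(10−4)(10−6) = 9·1·6·4 = 216 ≡ 7, so v_3 = 7^{−1} = 8 (mod 11).
  i = 4 (α = 4): (4−1)(4−9)(4−10)(4−6) = 3·(−5)·(−6)·(−2) = −180 ≡ 7, so v_4 = 7^{−1} = 8 (mod 11).
  i = 5 (α = 6): (6−1)(6−9)(6−10)(6−4) = 5·(−3)·(−4)·2 = 120 ≡ 10, so v_5 = 10^{−1} = 10 (mod 11).
  v = [6, 1, 8, 8, 10].
Step 2: syndromes of r = [1, 0, 4, 7, 10] (all sums mod 11).
  S_0 = Σ v_i r_i = 6·1 + 1·0 + 8·4 + 8·7 + 10·10 = 194 ≡ 7.
  S_1 = Σ v_i α_i r_i = 6·1·1 + 1·9·0 + 8·10·4 + 8·4·7 + 10·6·10 = 1150 ≡ 6.
  α_i^2 mod 11 = [1, 4, 1, 5, 3].
  S_2 = Σ v_i α_i^2 r_i = 6·1·1 + 1·4·0 + 8·1·4 + 8·5·7 + 10·3·10 = 618 ≡ 2.
  S = (7, 6, 2) ≠ 0, so r is not a codeword (an error is present).
Step 3: locate the error. For a single error e at position i, S_ℓ = v_i·e·α_i^ℓ, so α_err = S_1/S_0.
  S_0^{−1} = 7^{−1} = 8 (mod 11), so α_err = 6·8 = 48 ≡ 4 = α_4. Error position i = 4.
  Consistency check: S_2/S_1 = 2·2 = 4 ≡ 4 = α_err ✓ (single-error assumption holds).
Step 4: error magnitude e = S_0/v_4 = S_0·∏_{j≠4}(α_4 − α_j) = 7·7 = 49 ≡ 5 (mod 11).
Step 5: correct position 4: c_4 = r_4 − e = 7 − 5 ≡ 2 (mod 11). Hence c = [1, 0, 4, 2, 10].
  Check: interpolating c through the α_i gives m(x) = 8 + 4·x (degree < 2) with m(α_i) = c_i for every i, so c is indeed a codeword.


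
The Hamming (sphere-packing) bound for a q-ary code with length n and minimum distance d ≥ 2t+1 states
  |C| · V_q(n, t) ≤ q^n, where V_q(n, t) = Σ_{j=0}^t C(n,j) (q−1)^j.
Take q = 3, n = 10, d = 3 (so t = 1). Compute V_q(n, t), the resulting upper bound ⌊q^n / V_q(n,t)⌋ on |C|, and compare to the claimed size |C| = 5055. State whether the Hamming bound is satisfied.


V_q(n, t) = 21, q^n = 59049, Hamming bound = 2811, |C| = 5055 > bound (violated).

Step 1: Compute V_q(n, t) = Σ_{j=0}^1 C(n, j) (q−1)^j.
  j = 0: C(10,0)·(2)^0 = 1·1 = 1.
  j = 1: C(10,1)·(2)^1 = 10·2 = 20.
  V_q(n, t) = 1 + 20 = 21.
Step 2: q^n = 3^10 = 59049.
Step 3: Hamming bound ⌊q^n / V_q(n,t)⌋ = ⌊59049/21⌋ = 2811.
Step 4: Compare |C| = 5055 to 2811: violated.
The claimed |C| lies above the Hamming bound, so no 3-ary code of length 10 with d ≥ 3 can have 5055 codewords.


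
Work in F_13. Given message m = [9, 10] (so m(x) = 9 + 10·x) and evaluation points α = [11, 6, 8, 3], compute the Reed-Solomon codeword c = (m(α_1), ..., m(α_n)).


c = [2, 4, 11, 0]

Message polynomial: m(x) = 9 + 10·x (mod 13).
For each evaluation point α_i, compute m(α_i) mod 13:
  α_1 = 11: Horner steps 10 → 2, so m(11) = 2.
  α_2 = 6: Horner steps 10 → 4, so m(6) = 4.
  α_3 = 8: Horner steps 10 → 11, so m(8) = 11.
  α_4 = 3: Horner steps 10 → 0, so m(3) = 0.
Codeword c = [2, 4, 11, 0] ∈ F_13^4.


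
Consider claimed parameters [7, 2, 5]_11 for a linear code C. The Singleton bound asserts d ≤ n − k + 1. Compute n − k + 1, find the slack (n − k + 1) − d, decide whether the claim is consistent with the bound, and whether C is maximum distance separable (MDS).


Singleton RHS = n − k + 1 = 6, slack = 1, bound satisfied, not MDS.

Singleton bound: d ≤ n − k + 1.
Here n = 7, k = 2, so n − k + 1 = 6.
Given d = 5, check d ≤ 6: YES.
Slack = (n − k + 1) − d = 1.
The code is NOT MDS (slack = 1 > 0).
Description: the claimed parameters are [7, 2, 5]_11; such a code would be non-MDS.


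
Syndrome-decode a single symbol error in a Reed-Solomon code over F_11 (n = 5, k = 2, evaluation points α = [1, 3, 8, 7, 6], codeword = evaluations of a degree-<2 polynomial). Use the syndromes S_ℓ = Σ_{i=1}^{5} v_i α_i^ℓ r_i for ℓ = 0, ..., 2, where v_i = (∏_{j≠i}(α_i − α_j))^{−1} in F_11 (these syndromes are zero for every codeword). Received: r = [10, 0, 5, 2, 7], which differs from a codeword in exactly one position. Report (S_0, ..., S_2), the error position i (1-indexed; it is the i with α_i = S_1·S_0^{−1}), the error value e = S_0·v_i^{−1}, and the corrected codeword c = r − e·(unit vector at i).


S = (2, 5, 7), error at position 3, error magnitude e = 8, c = [10, 0, 8, 2, 7].

Step 1: column multipliers v_i = (∏_{j≠i}(α_i − α_j))^{−1} mod 11.
  i = 1 (α = 1): (1−3)(1−8)(1−7)(1−6) = (−2)·(−7)·(−6)·(−5) = 420 ≡ 2, so v_1 = 2^{−1} = 6 (mod 11).
  i = 2 (α = 3): (3−1)(3−8)(3−7)(3−6) = 2·(−5)·(−4)·(−3) = −120 ≡ 1, so v_2 = 1^{−1} = 1 (mod 11).
  i = 3 (α = 8): (8−1)(8−3)(8−7)(8−6) = 7·5·1·2 = 70 ≡ 4, so v_3 = 4^{−1} = 3 (mod 11).
  i = 4 (α = 7): (7−1)(7−3)(7−8)(7−6) = 6·4·(−1)·1 = −24 ≡ 9, so v_4 = 9^{−1} = 5 (mod 11).
  i = 5 (α = 6): (6−1)(6−3)(6−8)(6−7) = 5·3·(−2)·(−1) = 30 ≡ 8, so v_5 = 8^{−1} = 7 (mod 11).
  v = [6, 1, 3, 5, 7].
Step 2: syndromes of r = [10, 0, 5, 2, 7] (all sums mod 11).
  S_0 = Σ v_i r_i = 6·10 + 1·0 + 3·5 + 5·2 + 7·7 = 134 ≡ 2.
  S_1 = Σ v_i α_i r_i = 6·1·10 + 1·3·0 + 3·8·5 + 5·7·2 + 7·6·7 = 544 ≡ 5.
  α_i^2 mod 11 = [1, 9, 9, 5, 3].
  S_2 = Σ v_i α_i^2 r_i = 6·1·10 + 1·9·0 + 3·9·5 + 5·5·2 + 7·3·7 = 392 ≡ 7.
  S = (2, 5, 7) ≠ 0, so r is not a codeword (an error is present).
Step 3: locate the error. For a single error e at position i, S_ℓ = v_i·e·α_i^ℓ, so α_err = S_1/S_0.
  S_0^{−1} = 2^{−1} = 6 (mod 11), so α_err = 5·6 = 30 ≡ 8 = α_3. Error position i = 3.
  Consistency check: S_2/S_1 = 7·9 = 63 ≡ 8 = α_err ✓ (single-error assumption holds).
Step 4: error magnitude e = S_0/v_3 = S_0·∏_{j≠3}(α_3 − α_j) = 2·4 = 8 ≡ 8 (mod 11).
Step 5: correct position 3: c_3 = r_3 − e = 5 − 8 ≡ 8 (mod 11). Hence c = [10, 0, 8, 2, 7].
  Check: interpolating c through the α_i gives m(x) = 4 + 6·x (degree < 2) with m(α_i) = c_i for every i, so c is indeed a codeword.


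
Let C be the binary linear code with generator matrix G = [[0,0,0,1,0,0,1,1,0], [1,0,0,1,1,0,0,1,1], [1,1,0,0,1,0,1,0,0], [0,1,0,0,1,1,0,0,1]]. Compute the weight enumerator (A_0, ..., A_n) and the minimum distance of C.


Weight distribution: A_0 = 1, A_2 = 2, A_3 = 1, A_4 = 5, A_5 = 6, A_7 = 1. Minimum distance d = 2.

Enumerate all 2^4 = 16 messages m ∈ F_2^4.
For each, compute codeword c = mG in F_2^9, then tally its weight.
  m = 0000 → c = 000000000, weight = 0.
  m = 1000 → c = 000100110, weight = 3.
  m = 0100 → c = 100110011, weight = 5.
  m = 1100 → c = 100010101, weight = 4.
  m = 0010 → c = 110010100, weight = 4.
  m = 1010 → c = 110110010, weight = 5.
  m = 0110 → c = 010100111, weight = 5.
  m = 1110 → c = 010000001, weight = 2.
  m = 0001 → c = 010011001, weight = 4.
  m = 1001 → c = 010111111, weight = 7.
  m = 0101 → c = 110101010, weight = 5.
  m = 1101 → c = 110001100, weight = 4.
  m = 0011 → c = 100001101, weight = 4.
  m = 1011 → c = 100101011, weight = 5.
  m = 0111 → c = 000111110, weight = 5.
  m = 1111 → c = 000011000, weight = 2.
Tally weights:
  weight 0: 1 codewords.
  weight 2: 2 codewords.
  weight 3: 1 codewords.
  weight 4: 5 codewords.
  weight 5: 6 codewords.
  weight 7: 1 codewords.
Minimum distance d = smallest w > 0 with A_w > 0 = 2.
Sanity: Σ A_w = 16 = 2^4 = 16 ✓.


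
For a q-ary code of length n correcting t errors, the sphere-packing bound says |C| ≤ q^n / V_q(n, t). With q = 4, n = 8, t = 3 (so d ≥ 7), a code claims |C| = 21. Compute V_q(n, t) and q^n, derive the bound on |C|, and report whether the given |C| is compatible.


V_q(n, t) = 1789, q^n = 65536, Hamming bound = 36, |C| = 21 ≤ bound (satisfied).

Step 1: Compute V_q(n, t) = Σ_{j=0}^3 C(n, j) (q−1)^j.
  j = 0: C(8,0)·(3)^0 = 1·1 = 1.
  j = 1: C(8,1)·(3)^1 = 8·3 = 24.
  j = 2: C(8,2)·(3)^2 = 28·9 = 252.
  j = 3: C(8,3)·(3)^3 = 56·27 = 1512.
  V_q(n, t) = 1 + 24 + 252 + 1512 = 1789.
Step 2: q^n = 4^8 = 65536.
Step 3: Hamming bound ⌊q^n / V_q(n,t)⌋ = ⌊65536/1789⌋ = 36.
Step 4: Compare |C| = 21 to 36: satisfied.
The claimed |C| lies below the Hamming bound.


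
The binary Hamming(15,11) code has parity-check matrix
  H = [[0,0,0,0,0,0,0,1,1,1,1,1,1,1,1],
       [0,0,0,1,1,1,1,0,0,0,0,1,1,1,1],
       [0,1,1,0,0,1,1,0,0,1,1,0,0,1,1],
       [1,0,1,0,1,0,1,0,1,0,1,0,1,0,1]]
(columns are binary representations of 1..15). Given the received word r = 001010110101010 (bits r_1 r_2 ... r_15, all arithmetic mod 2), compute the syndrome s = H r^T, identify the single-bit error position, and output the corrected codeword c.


s = (0, 0, 0, 1)^T, error position = 1, corrected codeword c = 101010110101010

Compute s = H r^T mod 2 one row at a time:
  s_1 = 1 + 0 + 1 + 0 + 1 + 0 + 1 + 0 = 4 ≡ 0 (mod 2).
  s_2 = 0 + 1 + 0 + 1 + 1 + 0 + 1 + 0 = 4 ≡ 0 (mod 2).
  s_3 = 0 + 1 + 0 + 1 + 1 + 0 + 1 + 0 = 4 ≡ 0 (mod 2).
  s_4 = 0 + 1 + 1 + 1 + 0 + 0 + 0 + 0 = 3 ≡ 1 (mod 2).
s = (0, 0, 0, 1)^T — this equals column 1 of H (binary 0001), so error is at position 1.
Correct: flip bit 1 of r = 001010110101010 to get c = 101010110101010.


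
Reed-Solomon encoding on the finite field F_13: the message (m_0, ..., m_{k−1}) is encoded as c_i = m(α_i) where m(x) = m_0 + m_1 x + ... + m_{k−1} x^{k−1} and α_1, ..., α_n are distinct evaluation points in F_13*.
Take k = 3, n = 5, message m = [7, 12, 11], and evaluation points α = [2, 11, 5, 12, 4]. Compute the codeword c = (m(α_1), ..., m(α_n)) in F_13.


c = [10, 1, 4, 6, 10]

Message polynomial: m(x) = 7 + 12·x + 11·x^2 (mod 13).
For each evaluation point α_i, compute m(α_i) mod 13:
  α_1 = 2: Horner steps 11 → 8 → 10, so m(2) = 10.
  α_2 = 11: Horner steps 11 → 3 → 1, so m(11) = 1.
  α_3 = 5: Horner steps 11 → 2 → 4, so m(5) = 4.
  α_4 = 12: Horner steps 11 → 1 → 6, so m(12) = 6.
  α_5 = 4: Horner steps 11 → 4 → 10, so m(4) = 10.
Codeword c = [10, 1, 4, 6, 10] ∈ F_13^5.


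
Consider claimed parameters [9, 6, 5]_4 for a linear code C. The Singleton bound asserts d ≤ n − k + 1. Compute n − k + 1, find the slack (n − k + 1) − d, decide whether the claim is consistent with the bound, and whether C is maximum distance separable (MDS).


Singleton RHS = n − k + 1 = 4, slack = -1, bound violated (no such code; not MDS).

Singleton bound: d ≤ n − k + 1.
Here n = 9, k = 6, so n − k + 1 = 4.
Given d = 5, check d ≤ 4: NO.
Slack = (n − k + 1) − d = -1.
The slack is negative: d = 5 exceeds n − k + 1 = 4 by 1, so the Singleton bound is violated and no linear [9, 6, 5]_4 code can exist. In particular it is not MDS (MDS requires d = n − k + 1 exactly).
Description: the claimed parameters are [9, 6, 5]_4; such a code would be impossible (violates the Singleton bound).


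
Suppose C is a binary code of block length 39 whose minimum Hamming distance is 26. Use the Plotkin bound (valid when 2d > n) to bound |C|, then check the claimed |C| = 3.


Plotkin bound M ≤ 4; given |C| = 3 ≤ bound (satisfied).

Check applicability: 2d = 52, n = 39.
2d − n = 13 > 0, so Plotkin applies.
Compute d/(2d−n) = 26/13 ≈ 2.0000.
⌊d/(2d−n)⌋ = 2.
Plotkin bound: M ≤ 2·2 = 4.
Given |C| = 3, check: satisfied.
This |C| is below the Plotkin bound.


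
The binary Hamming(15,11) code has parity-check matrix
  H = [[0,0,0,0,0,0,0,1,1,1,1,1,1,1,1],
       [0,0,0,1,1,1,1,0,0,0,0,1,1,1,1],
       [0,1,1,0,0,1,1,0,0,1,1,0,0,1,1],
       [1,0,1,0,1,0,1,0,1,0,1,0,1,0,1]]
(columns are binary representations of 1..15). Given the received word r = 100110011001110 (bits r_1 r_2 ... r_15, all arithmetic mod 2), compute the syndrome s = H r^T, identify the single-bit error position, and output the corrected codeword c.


s = (1, 1, 1, 0)^T, error position = 14, corrected codeword c = 100110011001100

Compute s = H r^T mod 2 one row at a time:
  s_1 = 1 + 1 + 0 + 0 + 1 + 1 + 1 + 0 = 5 ≡ 1 (mod 2).
  s_2 = 1 + 1 + 0 + 0 + 1 + 1 + 1 + 0 = 5 ≡ 1 (mod 2).
  s_3 = 0 + 0 + 0 + 0 + 0 + 0 + 1 + 0 = 1 ≡ 1 (mod 2).
  s_4 = 1 + 0 + 1 + 0 + 1 + 0 + 1 + 0 = 4 ≡ 0 (mod 2).
s = (1, 1, 1, 0)^T — this equals column 14 of H (binary 1110), so error is at position 14.
Correct: flip bit 14 of r = 100110011001110 to get c = 100110011001100.


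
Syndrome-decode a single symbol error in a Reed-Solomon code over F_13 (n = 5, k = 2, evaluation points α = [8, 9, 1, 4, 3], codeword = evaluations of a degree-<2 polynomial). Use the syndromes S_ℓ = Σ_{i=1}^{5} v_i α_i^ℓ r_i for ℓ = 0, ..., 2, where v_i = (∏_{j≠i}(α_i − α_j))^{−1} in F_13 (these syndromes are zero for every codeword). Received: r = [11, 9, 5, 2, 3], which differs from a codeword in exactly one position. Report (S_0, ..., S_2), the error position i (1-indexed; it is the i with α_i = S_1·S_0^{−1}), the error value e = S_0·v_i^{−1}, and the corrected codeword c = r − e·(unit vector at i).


S = (2, 5, 6), error at position 2, error magnitude e = 12, c = [11, 10, 5, 2, 3].

Step 1: column multipliers v_i = (∏_{j≠i}(α_i − α_j))^{−1} mod 13.
  i = 1 (α = 8): (8−9)(8−1)(8−4)(8−3) = (−1)·7·4·5 = −140 ≡ 3, so v_1 = 3^{−1} = 9 (mod 13).
  i = 2 (α = 9): (9−8)(9−1)(9−4)(9−3) = 1·8·5·6 = 240 ≡ 6, so v_2 = 6^{−1} = 11 (mod 13).
  i = 3 (α = 1): (1−8)(1−9)(1−4)(1−3) = (−7)·(−8)·(−3)·(−2) = 336 ≡ 11, so v_3 = 11^{−1} = 6 (mod 13).
  i = 4 (α = 4): (4−8)(4−9)(4−1)(4−3) = (−4)·(−5)·3·1 = 60 ≡ 8, so v_4 = 8^{−1} = 5 (mod 13).
  i = 5 (α = 3): (3−8)(3−9)(3−1)(3−4) = (−5)·(−6)·2·(−1) = −60 ≡ 5, so v_5 = 5^{−1} = 8 (mod 13).
  v = [9, 11, 6, 5, 8].
Step 2: syndromes of r = [11, 9, 5, 2, 3] (all sums mod 13).
  S_0 = Σ v_i r_i = 9·11 + 11·9 + 6·5 + 5·2 + 8·3 = 262 ≡ 2.
  S_1 = Σ v_i α_i r_i = 9·8·11 + 11·9·9 + 6·1·5 + 5·4·2 + 8·3·3 = 1825 ≡ 5.
  α_i^2 mod 13 = [12, 3, 1, 3, 9].
  S_2 = Σ v_i α_i^2 r_i = 9·12·11 + 11·3·9 + 6·1·5 + 5·3·2 + 8·9·3 = 1761 ≡ 6.
  S = (2, 5, 6) ≠ 0, so r is not a codeword (an error is present).
Step 3: locate the error. For a single error e at position i, S_ℓ = v_i·e·α_i^ℓ, so α_err = S_1/S_0.
  S_0^{−1} = 2^{−1} = 7 (mod 13), so α_err = 5·7 = 35 ≡ 9 = α_2. Error position i = 2.
  Consistency check: S_2/S_1 = 6·8 = 48 ≡ 9 = α_err ✓ (single-error assumption holds).
Step 4: error magnitude e = S_0/v_2 = S_0·∏_{j≠2}(α_2 − α_j) = 2·6 = 12 ≡ 12 (mod 13).
Step 5: correct position 2: c_2 = r_2 − e = 9 − 12 ≡ 10 (mod 13). Hence c = [11, 10, 5, 2, 3].
  Check: interpolating c through the α_i gives m(x) = 6 + 12·x (degree < 2) with m(α_i) = c_i for every i, so c is indeed a codeword.


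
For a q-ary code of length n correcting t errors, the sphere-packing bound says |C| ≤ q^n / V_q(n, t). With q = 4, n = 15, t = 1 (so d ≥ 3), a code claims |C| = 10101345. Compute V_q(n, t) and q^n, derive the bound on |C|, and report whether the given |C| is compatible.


V_q(n, t) = 46, q^n = 1073741824, Hamming bound = 23342213, |C| = 10101345 ≤ bound (satisfied).

Step 1: Compute V_q(n, t) = Σ_{j=0}^1 C(n, j) (q−1)^j.
  j = 0: C(15,0)·(3)^0 = 1·1 = 1.
  j = 1: C(15,1)·(3)^1 = 15·3 = 45.
  V_q(n, t) = 1 + 45 = 46.
Step 2: q^n = 4^15 = 1073741824.
Step 3: Hamming bound ⌊q^n / V_q(n,t)⌋ = ⌊1073741824/46⌋ = 23342213.
Step 4: Compare |C| = 10101345 to 23342213: satisfied.
The claimed |C| lies below the Hamming bound.


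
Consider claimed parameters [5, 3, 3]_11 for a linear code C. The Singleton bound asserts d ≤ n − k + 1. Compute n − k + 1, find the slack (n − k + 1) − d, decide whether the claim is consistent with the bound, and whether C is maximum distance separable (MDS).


Singleton RHS = n − k + 1 = 3, slack = 0, bound satisfied, MDS.

Singleton bound: d ≤ n − k + 1.
Here n = 5, k = 3, so n − k + 1 = 3.
Given d = 3, check d ≤ 3: YES.
Slack = (n − k + 1) − d = 0.
The code is MDS (slack = 0).
Description: the claimed parameters are [5, 3, 3]_11; such a code would be MDS (meets Singleton bound).


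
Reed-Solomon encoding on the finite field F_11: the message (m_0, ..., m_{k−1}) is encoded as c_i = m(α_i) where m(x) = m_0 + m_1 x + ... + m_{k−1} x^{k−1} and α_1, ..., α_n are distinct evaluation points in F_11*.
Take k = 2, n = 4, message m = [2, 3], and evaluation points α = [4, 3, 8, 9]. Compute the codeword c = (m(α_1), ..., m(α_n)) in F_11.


c = [3, 0, 4, 7]

Message polynomial: m(x) = 2 + 3·x (mod 11).
For each evaluation point α_i, compute m(α_i) mod 11:
  α_1 = 4: Horner steps 3 → 3, so m(4) = 3.
  α_2 = 3: Horner steps 3 → 0, so m(3) = 0.
  α_3 = 8: Horner steps 3 → 4, so m(8) = 4.
  α_4 = 9: Horner steps 3 → 7, so m(9) = 7.
Codeword c = [3, 0, 4, 7] ∈ F_11^4.


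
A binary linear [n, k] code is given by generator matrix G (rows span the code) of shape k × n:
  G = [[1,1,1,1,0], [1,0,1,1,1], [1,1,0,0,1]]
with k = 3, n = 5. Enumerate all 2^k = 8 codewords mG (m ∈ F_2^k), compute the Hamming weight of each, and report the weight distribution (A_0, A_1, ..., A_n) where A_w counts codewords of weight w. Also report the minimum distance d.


Weight distribution: A_0 = 1, A_1 = 1, A_2 = 1, A_3 = 3, A_4 = 2. Minimum distance d = 1.

Enumerate all 2^3 = 8 messages m ∈ F_2^3.
For each, compute codeword c = mG in F_2^5, then tally its weight.
  m = 000 → c = 00000, weight = 0.
  m = 100 → c = 11110, weight = 4.
  m = 010 → c = 10111, weight = 4.
  m = 110 → c = 01001, weight = 2.
  m = 001 → c = 11001, weight = 3.
  m = 101 → c = 00111, weight = 3.
  m = 011 → c = 01110, weight = 3.
  m = 111 → c = 10000, weight = 1.
Tally weights:
  weight 0: 1 codewords.
  weight 1: 1 codewords.
  weight 2: 1 codewords.
  weight 3: 3 codewords.
  weight 4: 2 codewords.
Minimum distance d = smallest w > 0 with A_w > 0 = 1.
Sanity: Σ A_w = 8 = 2^3 = 8 ✓.


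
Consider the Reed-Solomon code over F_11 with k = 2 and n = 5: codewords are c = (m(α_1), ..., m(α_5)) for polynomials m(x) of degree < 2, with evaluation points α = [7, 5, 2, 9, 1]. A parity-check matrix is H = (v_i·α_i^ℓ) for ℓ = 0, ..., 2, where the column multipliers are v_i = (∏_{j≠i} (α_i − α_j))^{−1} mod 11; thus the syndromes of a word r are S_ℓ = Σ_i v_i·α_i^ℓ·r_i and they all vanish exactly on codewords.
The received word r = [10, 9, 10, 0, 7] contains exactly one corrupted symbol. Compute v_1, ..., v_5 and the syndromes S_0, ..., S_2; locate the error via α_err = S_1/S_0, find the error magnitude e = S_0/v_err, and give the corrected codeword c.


S = (6, 1, 2), error at position 3, error magnitude e = 8, c = [10, 9, 2, 0, 7].

Step 1: column multipliers v_i = (∏_{j≠i}(α_i − α_j))^{−1} mod 11.
  i = 1 (α = 7): (7−5)(7−2)(7−9)(7−1) = 2·5·(−2)·6 = −120 ≡ 1, so v_1 = 1^{−1} = 1 (mod 11).
  i = 2 (α = 5): (5−7)(5−2)(5−9)(5−1) = (−2)·3·(−4)·4 = 96 ≡ 8, so v_2 = 8^{−1} = 7 (mod 11).
  i = 3 (α = 2): (2−7)(2−5)(2−9)(2−1) = (−5)·(−3)·(−7)·1 = −105 ≡ 5, so v_3 = 5^{−1} = 9 (mod 11).
  i = 4 (α = 9): (9−7)(9−5)(9−2)(9−1) = 2·4·7·8 = 448 ≡ 8, so v_4 = 8^{−1} = 7 (mod 11).
  i = 5 (α = 1): (1−7)(1−5)(1−2)(1−9) = (−6)·(−4)·(−1)·(−8) = 192 ≡ 5, so v_5 = 5^{−1} = 9 (mod 11).
  v = [1, 7, 9, 7, 9].
Step 2: syndromes of r = [10, 9, 10, 0, 7] (all sums mod 11).
  S_0 = Σ v_i r_i = 1·10 + 7·9 + 9·10 + 7·0 + 9·7 = 226 ≡ 6.
  S_1 = Σ v_i α_i r_i = 1·7·10 + 7·5·9 + 9·2·10 + 7·9·0 + 9·1·7 = 628 ≡ 1.
  α_i^2 mod 11 = [5, 3, 4, 4, 1].
  S_2 = Σ v_i α_i^2 r_i = 1·5·10 + 7·3·9 + 9·4·10 + 7·4·0 + 9·1·7 = 662 ≡ 2.
  S = (6, 1, 2) ≠ 0, so r is not a codeword (an error is present).
Step 3: locate the error. For a single error e at position i, S_ℓ = v_i·e·α_i^ℓ, so α_err = S_1/S_0.
  S_0^{−1} = 6^{−1} = 2 (mod 11), so α_err = 1·2 = 2 ≡ 2 = α_3. Error position i = 3.
  Consistency check: S_2/S_1 = 2·1 = 2 ≡ 2 = α_err ✓ (single-error assumption holds).
Step 4: error magnitude e = S_0/v_3 = S_0·∏_{j≠3}(α_3 − α_j) = 6·5 = 30 ≡ 8 (mod 11).
Step 5: correct position 3: c_3 = r_3 − e = 10 − 8 ≡ 2 (mod 11). Hence c = [10, 9, 2, 0, 7].
  Check: interpolating c through the α_i gives m(x) = 1 + 6·x (degree < 2) with m(α_i) = c_i for every i, so c is indeed a codeword.


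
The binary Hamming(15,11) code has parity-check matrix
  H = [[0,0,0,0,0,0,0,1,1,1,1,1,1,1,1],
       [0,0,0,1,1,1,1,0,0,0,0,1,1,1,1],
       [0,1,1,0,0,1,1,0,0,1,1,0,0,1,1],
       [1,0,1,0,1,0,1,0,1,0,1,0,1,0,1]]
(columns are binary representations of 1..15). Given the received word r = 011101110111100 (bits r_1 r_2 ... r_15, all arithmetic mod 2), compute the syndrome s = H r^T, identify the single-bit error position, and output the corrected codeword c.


s = (1, 1, 0, 0)^T, error position = 12, corrected codeword c = 011101110110100

Compute s = H r^T mod 2 one row at a time:
  s_1 = 1 + 0 + 1 + 1 + 1 + 1 + 0 + 0 = 5 ≡ 1 (mod 2).
  s_2 = 1 + 0 + 1 + 1 + 1 + 1 + 0 + 0 = 5 ≡ 1 (mod 2).
  s_3 = 1 + 1 + 1 + 1 + 1 + 1 + 0 + 0 = 6 ≡ 0 (mod 2).
  s_4 = 0 + 1 + 0 + 1 + 0 + 1 + 1 + 0 = 4 ≡ 0 (mod 2).
s = (1, 1, 0, 0)^T — this equals column 12 of H (binary 1100), so error is at position 12.
Correct: flip bit 12 of r = 011101110111100 to get c = 011101110110100.


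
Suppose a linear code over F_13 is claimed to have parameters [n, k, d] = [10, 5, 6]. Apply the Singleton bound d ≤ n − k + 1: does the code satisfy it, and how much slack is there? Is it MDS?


Singleton RHS = n − k + 1 = 6, slack = 0, bound satisfied, MDS.

Singleton bound: d ≤ n − k + 1.
Here n = 10, k = 5, so n − k + 1 = 6.
Given d = 6, check d ≤ 6: YES.
Slack = (n − k + 1) − d = 0.
The code is MDS (slack = 0).
Description: the claimed parameters are [10, 5, 6]_13; such a code would be MDS (meets Singleton bound).


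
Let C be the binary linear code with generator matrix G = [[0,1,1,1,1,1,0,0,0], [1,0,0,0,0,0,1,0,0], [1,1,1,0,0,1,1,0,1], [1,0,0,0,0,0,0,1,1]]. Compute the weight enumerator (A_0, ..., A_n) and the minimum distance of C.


Weight distribution: A_0 = 1, A_2 = 1, A_3 = 3, A_4 = 3, A_5 = 4, A_6 = 1, A_7 = 1, A_8 = 2. Minimum distance d = 2.

Enumerate all 2^4 = 16 messages m ∈ F_2^4.
For each, compute codeword c = mG in F_2^9, then tally its weight.
  m = 0000 → c = 000000000, weight = 0.
  m = 1000 → c = 011111000, weight = 5.
  m = 0100 → c = 100000100, weight = 2.
  m = 1100 → c = 111111100, weight = 7.
  m = 0010 → c = 111001101, weight = 6.
  m = 1010 → c = 100110101, weight = 5.
  m = 0110 → c = 011001001, weight = 4.
  m = 1110 → c = 000110001, weight = 3.
  m = 0001 → c = 100000011, weight = 3.
  m = 1001 → c = 111111011, weight = 8.
  m = 0101 → c = 000000111, weight = 3.
  m = 1101 → c = 011111111, weight = 8.
  m = 0011 → c = 011001110, weight = 5.
  m = 1011 → c = 000110110, weight = 4.
  m = 0111 → c = 111001010, weight = 5.
  m = 1111 → c = 100110010, weight = 4.
Tally weights:
  weight 0: 1 codewords.
  weight 2: 1 codewords.
  weight 3: 3 codewords.
  weight 4: 3 codewords.
  weight 5: 4 codewords.
  weight 6: 1 codewords.
  weight 7: 1 codewords.
  weight 8: 2 codewords.
Minimum distance d = smallest w > 0 with A_w > 0 = 2.
Sanity: Σ A_w = 16 = 2^4 = 16 ✓.


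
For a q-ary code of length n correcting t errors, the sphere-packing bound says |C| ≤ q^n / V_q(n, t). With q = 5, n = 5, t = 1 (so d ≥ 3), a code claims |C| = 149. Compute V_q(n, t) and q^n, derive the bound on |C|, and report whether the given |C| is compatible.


V_q(n, t) = 21, q^n = 3125, Hamming bound = 148, |C| = 149 > bound (violated).

Step 1: Compute V_q(n, t) = Σ_{j=0}^1 C(n, j) (q−1)^j.
  j = 0: C(5,0)·(4)^0 = 1·1 = 1.
  j = 1: C(5,1)·(4)^1 = 5·4 = 20.
  V_q(n, t) = 1 + 20 = 21.
Step 2: q^n = 5^5 = 3125.
Step 3: Hamming bound ⌊q^n / V_q(n,t)⌋ = ⌊3125/21⌋ = 148.
Step 4: Compare |C| = 149 to 148: violated.
The claimed |C| lies above the Hamming bound, so no 5-ary code of length 5 with d ≥ 3 can have 149 codewords.


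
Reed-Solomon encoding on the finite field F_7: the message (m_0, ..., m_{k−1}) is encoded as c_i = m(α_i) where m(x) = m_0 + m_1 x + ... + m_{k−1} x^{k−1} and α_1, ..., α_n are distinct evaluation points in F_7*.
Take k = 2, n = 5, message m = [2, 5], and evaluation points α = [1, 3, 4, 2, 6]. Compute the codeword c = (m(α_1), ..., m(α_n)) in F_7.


c = [0, 3, 1, 5, 4]

Message polynomial: m(x) = 2 + 5·x (mod 7).
For each evaluation point α_i, compute m(α_i) mod 7:
  α_1 = 1: Horner steps 5 → 0, so m(1) = 0.
  α_2 = 3: Horner steps 5 → 3, so m(3) = 3.
  α_3 = 4: Horner steps 5 → 1, so m(4) = 1.
  α_4 = 2: Horner steps 5 → 5, so m(2) = 5.
  α_5 = 6: Horner steps 5 → 4, so m(6) = 4.
Codeword c = [0, 3, 1, 5, 4] ∈ F_7^5.


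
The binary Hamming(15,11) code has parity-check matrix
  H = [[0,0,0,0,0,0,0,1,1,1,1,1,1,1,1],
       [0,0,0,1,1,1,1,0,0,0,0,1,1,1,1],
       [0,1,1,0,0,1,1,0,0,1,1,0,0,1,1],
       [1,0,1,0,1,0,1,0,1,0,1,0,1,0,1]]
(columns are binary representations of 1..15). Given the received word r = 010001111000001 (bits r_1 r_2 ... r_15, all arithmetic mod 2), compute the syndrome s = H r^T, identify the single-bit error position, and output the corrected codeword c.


s = (1, 1, 0, 1)^T, error position = 13, corrected codeword c = 010001111000101

Compute s = H r^T mod 2 one row at a time:
  s_1 = 1 + 1 + 0 + 0 + 0 + 0 + 0 + 1 = 3 ≡ 1 (mod 2).
  s_2 = 0 + 0 + 1 + 1 + 0 + 0 + 0 + 1 = 3 ≡ 1 (mod 2).
  s_3 = 1 + 0 + 1 + 1 + 0 + 0 + 0 + 1 = 4 ≡ 0 (mod 2).
  s_4 = 0 + 0 + 0 + 1 + 1 + 0 + 0 + 1 = 3 ≡ 1 (mod 2).
s = (1, 1, 0, 1)^T — this equals column 13 of H (binary 1101), so error is at position 13.
Correct: flip bit 13 of r = 010001111000001 to get c = 010001111000101.


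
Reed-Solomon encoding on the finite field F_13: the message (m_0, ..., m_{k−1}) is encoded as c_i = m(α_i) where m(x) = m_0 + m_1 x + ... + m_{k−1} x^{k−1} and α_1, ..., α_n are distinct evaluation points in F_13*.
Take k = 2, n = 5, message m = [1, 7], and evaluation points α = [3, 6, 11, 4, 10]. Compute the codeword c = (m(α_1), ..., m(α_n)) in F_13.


c = [9, 4, 0, 3, 6]

Message polynomial: m(x) = 1 + 7·x (mod 13).
For each evaluation point α_i, compute m(α_i) mod 13:
  α_1 = 3: Horner steps 7 → 9, so m(3) = 9.
  α_2 = 6: Horner steps 7 → 4, so m(6) = 4.
  α_3 = 11: Horner steps 7 → 0, so m(11) = 0.
  α_4 = 4: Horner steps 7 → 3, so m(4) = 3.
  α_5 = 10: Horner steps 7 → 6, so m(10) = 6.
Codeword c = [9, 4, 0, 3, 6] ∈ F_13^5.


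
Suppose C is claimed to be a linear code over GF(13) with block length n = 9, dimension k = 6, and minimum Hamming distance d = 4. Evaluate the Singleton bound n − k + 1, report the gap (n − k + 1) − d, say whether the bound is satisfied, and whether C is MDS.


Singleton RHS = n − k + 1 = 4, slack = 0, bound satisfied, MDS.

Singleton bound: d ≤ n − k + 1.
Here n = 9, k = 6, so n − k + 1 = 4.
Given d = 4, check d ≤ 4: YES.
Slack = (n − k + 1) − d = 0.
The code is MDS (slack = 0).
Description: the claimed parameters are [9, 6, 4]_13; such a code would be MDS (meets Singleton bound).


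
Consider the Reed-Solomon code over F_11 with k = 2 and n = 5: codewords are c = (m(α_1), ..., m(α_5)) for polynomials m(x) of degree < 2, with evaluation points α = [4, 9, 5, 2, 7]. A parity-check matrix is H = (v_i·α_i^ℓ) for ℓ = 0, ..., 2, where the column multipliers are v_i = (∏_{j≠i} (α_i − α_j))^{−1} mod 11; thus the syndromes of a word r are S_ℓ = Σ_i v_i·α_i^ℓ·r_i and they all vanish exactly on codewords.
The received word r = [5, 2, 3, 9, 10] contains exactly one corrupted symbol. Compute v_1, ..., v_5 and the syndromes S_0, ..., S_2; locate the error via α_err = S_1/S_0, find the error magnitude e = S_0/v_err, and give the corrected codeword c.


S = (8, 6, 10), error at position 2, error magnitude e = 7, c = [5, 6, 3, 9, 10].

Step 1: column multipliers v_i = (∏_{j≠i}(α_i − α_j))^{−1} mod 11.
  i = 1 (α = 4): (4−9)(4−5)(4−2)(4−7) = (−5)·(−1)·2·(−3) = −30 ≡ 3, so v_1 = 3^{−1} = 4 (mod 11).
  i = 2 (α = 9): (9−4)(9−5)(9−2)(9−7) = 5·4·7·2 = 280 ≡ 5, so v_2 = 5^{−1} = 9 (mod 11).
  i = 3 (α = 5): (5−4)(5−9)(5−2)(5−7) = 1·(−4)·3·(−2) = 24 ≡ 2, so v_3 = 2^{−1} = 6 (mod 11).
  i = 4 (α = 2): (2−4)(2−9)(2−5)(2−7) = (−2)·(−7)·(−3)·(−5) = 210 ≡ 1, so v_4 = 1^{−1} = 1 (mod 11).
  i = 5 (α = 7): (7−4)(7−9)(7−5)(7−2) = 3·(−2)·2·5 = −60 ≡ 6, so v_5 = 6^{−1} = 2 (mod 11).
  v = [4, 9, 6, 1, 2].
Step 2: syndromes of r = [5, 2, 3, 9, 10] (all sums mod 11).
  S_0 = Σ v_i r_i = 4·5 + 9·2 + 6·3 + 1·9 + 2·10 = 85 ≡ 8.
  S_1 = Σ v_i α_i r_i = 4·4·5 + 9·9·2 + 6·5·3 + 1·2·9 + 2·7·10 = 490 ≡ 6.
  α_i^2 mod 11 = [5, 4, 3, 4, 5].
  S_2 = Σ v_i α_i^2 r_i = 4·5·5 + 9·4·2 + 6·3·3 + 1·4·9 + 2·5·10 = 362 ≡ 10.
  S = (8, 6, 10) ≠ 0, so r is not a codeword (an error is present).
Step 3: locate the error. For a single error e at position i, S_ℓ = v_i·e·α_i^ℓ, so α_err = S_1/S_0.
  S_0^{−1} = 8^{−1} = 7 (mod 11), so α_err = 6·7 = 42 ≡ 9 = α_2. Error position i = 2.
  Consistency check: S_2/S_1 = 10·2 = 20 ≡ 9 = α_err ✓ (single-error assumption holds).
Step 4: error magnitude e = S_0/v_2 = S_0·∏_{j≠2}(α_2 − α_j) = 8·5 = 40 ≡ 7 (mod 11).
Step 5: correct position 2: c_2 = r_2 − e = 2 − 7 ≡ 6 (mod 11). Hence c = [5, 6, 3, 9, 10].
  Check: interpolating c through the α_i gives m(x) = 2 + 9·x (degree < 2) with m(α_i) = c_i for every i, so c is indeed a codeword.


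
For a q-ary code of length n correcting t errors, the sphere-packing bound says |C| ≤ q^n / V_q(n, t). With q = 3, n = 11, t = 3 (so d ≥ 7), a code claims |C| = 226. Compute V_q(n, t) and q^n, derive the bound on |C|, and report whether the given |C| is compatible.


V_q(n, t) = 1563, q^n = 177147, Hamming bound = 113, |C| = 226 > bound (violated).

Step 1: Compute V_q(n, t) = Σ_{j=0}^3 C(n, j) (q−1)^j.
  j = 0: C(11,0)·(2)^0 = 1·1 = 1.
  j = 1: C(11,1)·(2)^1 = 11·2 = 22.
  j = 2: C(11,2)·(2)^2 = 55·4 = 220.
  j = 3: C(11,3)·(2)^3 = 165·8 = 1320.
  V_q(n, t) = 1 + 22 + 220 + 1320 = 1563.
Step 2: q^n = 3^11 = 177147.
Step 3: Hamming bound ⌊q^n / V_q(n,t)⌋ = ⌊177147/1563⌋ = 113.
Step 4: Compare |C| = 226 to 113: violated.
The claimed |C| lies above the Hamming bound, so no 3-ary code of length 11 with d ≥ 7 can have 226 codewords.


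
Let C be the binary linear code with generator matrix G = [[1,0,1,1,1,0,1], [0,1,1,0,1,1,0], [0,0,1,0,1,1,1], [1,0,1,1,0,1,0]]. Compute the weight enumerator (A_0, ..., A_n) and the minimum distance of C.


Weight distribution: A_0 = 1, A_1 = 1, A_2 = 1, A_3 = 4, A_4 = 5, A_5 = 3, A_6 = 1. Minimum distance d = 1.

Enumerate all 2^4 = 16 messages m ∈ F_2^4.
For each, compute codeword c = mG in F_2^7, then tally its weight.
  m = 0000 → c = 0000000, weight = 0.
  m = 1000 → c = 1011101, weight = 5.
  m = 0100 → c = 0110110, weight = 4.
  m = 1100 → c = 1101011, weight = 5.
  m = 0010 → c = 0010111, weight = 4.
  m = 1010 → c = 1001010, weight = 3.
  m = 0110 → c = 0100001, weight = 2.
  m = 1110 → c = 1111100, weight = 5.
  m = 0001 → c = 1011010, weight = 4.
  m = 1001 → c = 0000111, weight = 3.
  m = 0101 → c = 1101100, weight = 4.
  m = 1101 → c = 0110001, weight = 3.
  m = 0011 → c = 1001101, weight = 4.
  m = 1011 → c = 0010000, weight = 1.
  m = 0111 → c = 1111011, weight = 6.
  m = 1111 → c = 0100110, weight = 3.
Tally weights:
  weight 0: 1 codewords.
  weight 1: 1 codewords.
  weight 2: 1 codewords.
  weight 3: 4 codewords.
  weight 4: 5 codewords.
  weight 5: 3 codewords.
  weight 6: 1 codewords.
Minimum distance d = smallest w > 0 with A_w > 0 = 1.
Sanity: Σ A_w = 16 = 2^4 = 16 ✓.


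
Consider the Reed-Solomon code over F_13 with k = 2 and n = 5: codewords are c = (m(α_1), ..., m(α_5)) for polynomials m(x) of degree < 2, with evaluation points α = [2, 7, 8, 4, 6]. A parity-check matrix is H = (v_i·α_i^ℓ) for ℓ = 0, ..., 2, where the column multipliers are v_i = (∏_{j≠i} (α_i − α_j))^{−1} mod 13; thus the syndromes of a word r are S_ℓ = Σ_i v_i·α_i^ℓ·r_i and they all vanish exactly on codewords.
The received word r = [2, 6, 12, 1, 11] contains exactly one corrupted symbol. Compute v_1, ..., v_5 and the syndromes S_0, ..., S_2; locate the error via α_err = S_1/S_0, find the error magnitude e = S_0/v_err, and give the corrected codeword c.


S = (8, 9, 2), error at position 5, error magnitude e = 11, c = [2, 6, 12, 1, 0].

Step 1: column multipliers v_i = (∏_{j≠i}(α_i − α_j))^{−1} mod 13.
  i = 1 (α = 2): (2−7)(2−8)(2−4)(2−6) = (−5)·(−6)·(−2)·(−4) = 240 ≡ 6, so v_1 = 6^{−1} = 11 (mod 13).
  i = 2 (α = 7): (7−2)(7−8)(7−4)(7−6) = 5·(−1)·3·1 = −15 ≡ 11, so v_2 = 11^{−1} = 6 (mod 13).
  i = 3 (α = 8): (8−2)(8−7)(8−4)(8−6) = 6·1·4·2 = 48 ≡ 9, so v_3 = 9^{−1} = 3 (mod 13).
  i = 4 (α = 4): (4−2)(4−7)(4−8)(4−6) = 2·(−3)·(−4)·(−2) = −48 ≡ 4, so v_4 = 4^{−1} = 10 (mod 13).
  i = 5 (α = 6): (6−2)(6−7)(6−8)(6−4) = 4·(−1)·(−2)·2 = 16 ≡ 3, so v_5 = 3^{−1} = 9 (mod 13).
  v = [11, 6, 3, 10, 9].
Step 2: syndromes of r = [2, 6, 12, 1, 11] (all sums mod 13).
  S_0 = Σ v_i r_i = 11·2 + 6·6 + 3·12 + 10·1 + 9·11 = 203 ≡ 8.
  S_1 = Σ v_i α_i r_i = 11·2·2 + 6·7·6 + 3·8·12 + 10·4·1 + 9·6·11 = 1218 ≡ 9.
  α_i^2 mod 13 = [4, 10, 12, 3, 10].
  S_2 = Σ v_i α_i^2 r_i = 11·4·2 + 6·10·6 + 3·12·12 + 10·3·1 + 9·10·11 = 1900 ≡ 2.
  S = (8, 9, 2) ≠ 0, so r is not a codeword (an error is present).
Step 3: locate the error. For a single error e at position i, S_ℓ = v_i·e·α_i^ℓ, so α_err = S_1/S_0.
  S_0^{−1} = 8^{−1} = 5 (mod 13), so α_err = 9·5 = 45 ≡ 6 = α_5. Error position i = 5.
  Consistency check: S_2/S_1 = 2·3 = 6 ≡ 6 = α_err ✓ (single-error assumption holds).
Step 4: error magnitude e = S_0/v_5 = S_0·∏_{j≠5}(α_5 − α_j) = 8·3 = 24 ≡ 11 (mod 13).
Step 5: correct position 5: c_5 = r_5 − e = 11 − 11 ≡ 0 (mod 13). Hence c = [2, 6, 12, 1, 0].
  Check: interpolating c through the α_i gives m(x) = 3 + 6·x (degree < 2) with m(α_i) = c_i for every i, so c is indeed a codeword.


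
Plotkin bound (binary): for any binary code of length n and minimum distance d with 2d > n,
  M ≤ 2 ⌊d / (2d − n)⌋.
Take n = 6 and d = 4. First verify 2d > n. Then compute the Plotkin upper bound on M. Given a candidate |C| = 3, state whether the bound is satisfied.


Plotkin bound M ≤ 4; given |C| = 3 ≤ bound (satisfied).

Check applicability: 2d = 8, n = 6.
2d − n = 2 > 0, so Plotkin applies.
Compute d/(2d−n) = 4/2 ≈ 2.0000.
⌊d/(2d−n)⌋ = 2.
Plotkin bound: M ≤ 2·2 = 4.
Given |C| = 3, check: satisfied.
This |C| is below the Plotkin bound.


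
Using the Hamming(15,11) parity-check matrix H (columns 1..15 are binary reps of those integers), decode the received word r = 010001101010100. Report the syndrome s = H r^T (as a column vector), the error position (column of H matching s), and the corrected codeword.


s = (1, 1, 0, 0)^T, error position = 12, corrected codeword c = 010001101011100

Compute s = H r^T mod 2 one row at a time:
  s_1 = 0 + 1 + 0 + 1 + 0 + 1 + 0 + 0 = 3 ≡ 1 (mod 2).
  s_2 = 0 + 0 + 1 + 1 + 0 + 1 + 0 + 0 = 3 ≡ 1 (mod 2).
  s_3 = 1 + 0 + 1 + 1 + 0 + 1 + 0 + 0 = 4 ≡ 0 (mod 2).
  s_4 = 0 + 0 + 0 + 1 + 1 + 1 + 1 + 0 = 4 ≡ 0 (mod 2).
s = (1, 1, 0, 0)^T — this equals column 12 of H (binary 1100), so error is at position 12.
Correct: flip bit 12 of r = 010001101010100 to get c = 010001101011100.
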